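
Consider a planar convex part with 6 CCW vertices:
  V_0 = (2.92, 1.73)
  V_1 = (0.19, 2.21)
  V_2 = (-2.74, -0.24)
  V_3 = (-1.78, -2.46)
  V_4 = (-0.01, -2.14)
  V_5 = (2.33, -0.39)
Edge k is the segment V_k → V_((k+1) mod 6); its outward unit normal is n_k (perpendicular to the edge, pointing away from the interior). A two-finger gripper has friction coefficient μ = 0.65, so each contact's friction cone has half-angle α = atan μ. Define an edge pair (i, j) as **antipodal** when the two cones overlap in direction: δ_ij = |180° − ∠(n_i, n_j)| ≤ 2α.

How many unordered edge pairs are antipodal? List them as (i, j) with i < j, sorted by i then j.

α = atan 0.65 = 33.02°;  2α = 66.05°
n_0 = (+0.1732, +0.9849)
n_1 = (-0.6415, +0.7671)
n_2 = (-0.9179, -0.3969)
n_3 = (+0.1779, -0.9840)
n_4 = (+0.5989, -0.8008)
n_5 = (+0.9634, -0.2681)
  (0,1): δ = 130.13°  ·
  (0,2): δ = 56.64°  ✓
  (0,3): δ = 20.22°  ✓
  (0,4): δ = 46.76°  ✓
  (0,5): δ = 84.42°  ·
  (1,2): δ = 106.52°  ·
  (1,3): δ = 29.65°  ✓
  (1,4): δ = 3.11°  ✓
  (1,5): δ = 34.55°  ✓
  (2,3): δ = 103.14°  ·
  (2,4): δ = 76.59°  ·
  (2,5): δ = 38.94°  ✓
  (3,4): δ = 153.46°  ·
  (3,5): δ = 115.80°  ·
  (4,5): δ = 142.34°  ·
antipodal pairs: 7

count = 7; pairs: (0,2), (0,3), (0,4), (1,3), (1,4), (1,5), (2,5)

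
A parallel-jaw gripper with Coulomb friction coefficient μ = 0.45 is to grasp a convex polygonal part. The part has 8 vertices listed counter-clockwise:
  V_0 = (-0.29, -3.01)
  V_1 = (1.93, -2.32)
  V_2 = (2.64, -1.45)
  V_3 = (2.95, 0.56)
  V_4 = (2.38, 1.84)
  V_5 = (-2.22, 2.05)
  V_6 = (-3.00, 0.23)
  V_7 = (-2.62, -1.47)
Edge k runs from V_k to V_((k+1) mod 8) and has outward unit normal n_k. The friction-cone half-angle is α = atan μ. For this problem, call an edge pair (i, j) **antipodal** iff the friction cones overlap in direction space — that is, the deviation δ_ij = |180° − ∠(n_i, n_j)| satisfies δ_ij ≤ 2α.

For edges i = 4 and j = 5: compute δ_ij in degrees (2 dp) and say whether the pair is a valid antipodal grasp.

δ = 110.58°, invalid

α = atan 0.45 = 24.23°;  2α = 48.46°
edge 4: e_4 = (-4.60, +0.21);  n_4 = (+0.0456, +0.9990)
edge 5: e_5 = (-0.78, -1.82);  n_5 = (-0.9191, +0.3939)
∠(n_4, n_5) = 69.42°
δ = |180° − 69.42°| = 110.58°
110.58° > 2α = 48.46°  →  invalid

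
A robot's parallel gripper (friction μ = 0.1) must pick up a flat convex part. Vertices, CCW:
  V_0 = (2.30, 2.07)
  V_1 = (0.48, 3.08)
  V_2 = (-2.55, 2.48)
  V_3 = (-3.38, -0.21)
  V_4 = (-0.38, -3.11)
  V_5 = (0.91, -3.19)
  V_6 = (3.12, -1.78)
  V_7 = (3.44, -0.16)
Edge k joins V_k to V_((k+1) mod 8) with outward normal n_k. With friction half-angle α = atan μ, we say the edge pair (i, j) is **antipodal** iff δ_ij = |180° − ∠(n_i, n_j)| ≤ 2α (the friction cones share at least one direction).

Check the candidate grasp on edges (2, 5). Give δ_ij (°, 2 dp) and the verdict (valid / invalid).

δ = 40.31°, invalid

α = atan 0.1 = 5.71°;  2α = 11.42°
edge 2: e_2 = (-0.83, -2.69);  n_2 = (-0.9555, +0.2948)
edge 5: e_5 = (+2.21, +1.41);  n_5 = (+0.5379, -0.8430)
∠(n_2, n_5) = 139.69°
δ = |180° − 139.69°| = 40.31°
40.31° > 2α = 11.42°  →  invalid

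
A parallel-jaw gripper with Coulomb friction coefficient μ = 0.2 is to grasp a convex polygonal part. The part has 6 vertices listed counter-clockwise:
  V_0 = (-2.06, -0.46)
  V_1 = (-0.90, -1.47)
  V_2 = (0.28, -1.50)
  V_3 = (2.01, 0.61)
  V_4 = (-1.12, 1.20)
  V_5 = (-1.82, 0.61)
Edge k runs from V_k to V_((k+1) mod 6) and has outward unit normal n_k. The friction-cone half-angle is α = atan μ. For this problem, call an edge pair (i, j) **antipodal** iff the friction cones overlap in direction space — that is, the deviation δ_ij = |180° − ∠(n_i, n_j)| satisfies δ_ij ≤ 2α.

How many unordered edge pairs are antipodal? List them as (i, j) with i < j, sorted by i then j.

count = 2; pairs: (1,3), (2,4)

α = atan 0.2 = 11.31°;  2α = 22.62°
n_0 = (-0.6567, -0.7542)
n_1 = (-0.0254, -0.9997)
n_2 = (+0.7733, -0.6340)
n_3 = (+0.1852, +0.9827)
n_4 = (-0.6445, +0.7646)
n_5 = (-0.9758, +0.2189)
  (0,1): δ = 140.41°  ·
  (0,2): δ = 88.30°  ·
  (0,3): δ = 30.37°  ·
  (0,4): δ = 81.17°  ·
  (0,5): δ = 118.40°  ·
  (1,2): δ = 127.89°  ·
  (1,3): δ = 9.22°  ✓
  (1,4): δ = 41.58°  ·
  (1,5): δ = 78.81°  ·
  (2,3): δ = 61.33°  ·
  (2,4): δ = 10.53°  ✓
  (2,5): δ = 26.71°  ·
  (3,4): δ = 129.20°  ·
  (3,5): δ = 91.97°  ·
  (4,5): δ = 142.77°  ·
antipodal pairs: 2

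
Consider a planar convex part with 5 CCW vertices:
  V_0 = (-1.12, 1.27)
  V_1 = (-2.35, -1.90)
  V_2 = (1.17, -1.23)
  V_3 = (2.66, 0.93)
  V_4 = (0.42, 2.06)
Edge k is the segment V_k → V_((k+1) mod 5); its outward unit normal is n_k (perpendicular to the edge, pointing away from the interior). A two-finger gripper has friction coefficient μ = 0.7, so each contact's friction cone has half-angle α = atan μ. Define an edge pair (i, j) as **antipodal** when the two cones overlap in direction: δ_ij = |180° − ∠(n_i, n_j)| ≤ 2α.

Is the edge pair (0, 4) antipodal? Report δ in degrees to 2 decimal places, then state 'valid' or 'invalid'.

δ = 138.36°, invalid

α = atan 0.7 = 34.99°;  2α = 69.98°
edge 0: e_0 = (-1.23, -3.17);  n_0 = (-0.9323, +0.3617)
edge 4: e_4 = (-1.54, -0.79);  n_4 = (-0.4564, +0.8898)
∠(n_0, n_4) = 41.64°
δ = |180° − 41.64°| = 138.36°
138.36° > 2α = 69.98°  →  invalid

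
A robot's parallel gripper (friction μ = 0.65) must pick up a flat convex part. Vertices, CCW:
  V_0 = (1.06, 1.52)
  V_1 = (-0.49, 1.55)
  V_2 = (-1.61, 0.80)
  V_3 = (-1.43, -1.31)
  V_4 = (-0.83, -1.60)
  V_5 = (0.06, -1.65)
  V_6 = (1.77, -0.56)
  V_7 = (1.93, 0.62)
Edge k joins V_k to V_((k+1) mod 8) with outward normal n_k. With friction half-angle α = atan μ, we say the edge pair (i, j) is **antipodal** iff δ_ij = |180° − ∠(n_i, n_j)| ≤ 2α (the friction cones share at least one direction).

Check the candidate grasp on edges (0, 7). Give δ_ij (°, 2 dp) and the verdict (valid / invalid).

δ = 135.14°, invalid

α = atan 0.65 = 33.02°;  2α = 66.05°
edge 0: e_0 = (-1.55, +0.03);  n_0 = (+0.0194, +0.9998)
edge 7: e_7 = (-0.87, +0.90);  n_7 = (+0.7190, +0.6950)
∠(n_0, n_7) = 44.86°
δ = |180° − 44.86°| = 135.14°
135.14° > 2α = 66.05°  →  invalid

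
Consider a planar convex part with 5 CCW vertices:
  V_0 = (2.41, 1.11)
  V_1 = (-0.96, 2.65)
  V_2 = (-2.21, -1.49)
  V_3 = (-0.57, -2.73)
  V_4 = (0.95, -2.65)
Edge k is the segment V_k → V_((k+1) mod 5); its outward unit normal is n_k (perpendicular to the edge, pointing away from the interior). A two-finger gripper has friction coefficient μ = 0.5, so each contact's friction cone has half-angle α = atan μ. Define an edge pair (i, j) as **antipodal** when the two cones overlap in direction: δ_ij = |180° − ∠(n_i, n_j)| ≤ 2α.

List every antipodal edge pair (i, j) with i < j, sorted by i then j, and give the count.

count = 3; pairs: (0,2), (0,3), (1,4)

α = atan 0.5 = 26.57°;  2α = 53.13°
n_0 = (+0.4156, +0.9095)
n_1 = (-0.9573, +0.2890)
n_2 = (-0.6031, -0.7977)
n_3 = (+0.0526, -0.9986)
n_4 = (+0.9322, -0.3620)
  (0,1): δ = 82.24°  ·
  (0,2): δ = 12.53°  ✓
  (0,3): δ = 27.57°  ✓
  (0,4): δ = 93.34°  ·
  (1,2): δ = 110.29°  ·
  (1,3): δ = 70.19°  ·
  (1,4): δ = 4.42°  ✓
  (2,3): δ = 139.89°  ·
  (2,4): δ = 74.13°  ·
  (3,4): δ = 114.23°  ·
antipodal pairs: 3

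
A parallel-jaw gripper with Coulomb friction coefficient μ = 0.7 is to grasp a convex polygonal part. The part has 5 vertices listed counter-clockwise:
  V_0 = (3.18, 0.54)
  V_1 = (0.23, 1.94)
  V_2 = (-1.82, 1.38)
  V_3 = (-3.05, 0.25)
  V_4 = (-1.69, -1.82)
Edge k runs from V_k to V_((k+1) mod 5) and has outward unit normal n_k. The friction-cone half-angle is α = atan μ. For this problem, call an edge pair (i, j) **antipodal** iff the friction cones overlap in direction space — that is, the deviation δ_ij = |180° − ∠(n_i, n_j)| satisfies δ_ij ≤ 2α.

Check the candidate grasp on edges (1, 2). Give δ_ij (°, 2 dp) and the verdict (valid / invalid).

α = atan 0.7 = 34.99°;  2α = 69.98°
edge 1: e_1 = (-2.05, -0.56);  n_1 = (-0.2635, +0.9647)
edge 2: e_2 = (-1.23, -1.13);  n_2 = (-0.6765, +0.7364)
∠(n_1, n_2) = 27.29°
δ = |180° − 27.29°| = 152.71°
152.71° > 2α = 69.98°  →  invalid

δ = 152.71°, invalid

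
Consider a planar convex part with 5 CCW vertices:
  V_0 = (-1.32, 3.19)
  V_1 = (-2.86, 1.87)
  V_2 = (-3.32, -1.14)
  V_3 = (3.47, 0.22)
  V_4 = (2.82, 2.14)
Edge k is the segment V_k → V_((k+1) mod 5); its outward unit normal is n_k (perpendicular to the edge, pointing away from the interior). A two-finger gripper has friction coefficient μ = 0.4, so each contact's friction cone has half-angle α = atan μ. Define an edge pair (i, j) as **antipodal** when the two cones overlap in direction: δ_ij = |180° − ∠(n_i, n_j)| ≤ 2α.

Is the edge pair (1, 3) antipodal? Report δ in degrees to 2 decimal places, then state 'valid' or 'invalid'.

δ = 27.39°, valid

α = atan 0.4 = 21.80°;  2α = 43.60°
edge 1: e_1 = (-0.46, -3.01);  n_1 = (-0.9885, +0.1511)
edge 3: e_3 = (-0.65, +1.92);  n_3 = (+0.9472, +0.3207)
∠(n_1, n_3) = 152.61°
δ = |180° − 152.61°| = 27.39°
27.39° ≤ 2α = 43.60°  →  valid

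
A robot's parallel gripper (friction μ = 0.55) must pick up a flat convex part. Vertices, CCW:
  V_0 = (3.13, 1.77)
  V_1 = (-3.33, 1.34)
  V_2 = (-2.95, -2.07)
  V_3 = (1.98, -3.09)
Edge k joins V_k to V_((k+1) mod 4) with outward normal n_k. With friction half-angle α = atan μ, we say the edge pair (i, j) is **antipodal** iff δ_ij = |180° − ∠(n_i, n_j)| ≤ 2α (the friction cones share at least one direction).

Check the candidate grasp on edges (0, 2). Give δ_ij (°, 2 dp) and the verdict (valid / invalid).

α = atan 0.55 = 28.81°;  2α = 57.62°
edge 0: e_0 = (-6.46, -0.43);  n_0 = (-0.0664, +0.9978)
edge 2: e_2 = (+4.93, -1.02);  n_2 = (-0.2026, -0.9793)
∠(n_0, n_2) = 164.50°
δ = |180° − 164.50°| = 15.50°
15.50° ≤ 2α = 57.62°  →  valid

δ = 15.50°, valid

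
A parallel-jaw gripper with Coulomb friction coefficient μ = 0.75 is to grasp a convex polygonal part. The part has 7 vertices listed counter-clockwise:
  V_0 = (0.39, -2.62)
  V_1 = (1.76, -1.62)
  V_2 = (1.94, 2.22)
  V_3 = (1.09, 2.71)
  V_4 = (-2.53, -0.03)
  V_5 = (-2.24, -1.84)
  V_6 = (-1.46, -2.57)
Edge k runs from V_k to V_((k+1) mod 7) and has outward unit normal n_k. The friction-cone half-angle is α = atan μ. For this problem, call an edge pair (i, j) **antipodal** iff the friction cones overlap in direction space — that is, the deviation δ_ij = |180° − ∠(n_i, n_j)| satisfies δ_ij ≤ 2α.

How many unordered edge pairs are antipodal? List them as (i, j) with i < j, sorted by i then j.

count = 10; pairs: (0,2), (0,3), (0,4), (1,3), (1,4), (1,5), (2,4), (2,5), (2,6), (3,6)

α = atan 0.75 = 36.87°;  2α = 73.74°
n_0 = (+0.5896, -0.8077)
n_1 = (+0.9989, -0.0468)
n_2 = (+0.4994, +0.8664)
n_3 = (-0.6035, +0.7973)
n_4 = (-0.9874, -0.1582)
n_5 = (-0.6833, -0.7301)
n_6 = (-0.0270, -0.9996)
  (0,1): δ = 128.81°  ·
  (0,2): δ = 66.09°  ✓
  (0,3): δ = 1.00°  ✓
  (0,4): δ = 62.98°  ✓
  (0,5): δ = 100.77°  ·
  (0,6): δ = 142.33°  ·
  (1,2): δ = 117.28°  ·
  (1,3): δ = 50.19°  ✓
  (1,4): δ = 11.79°  ✓
  (1,5): δ = 49.58°  ✓
  (1,6): δ = 91.14°  ·
  (2,3): δ = 112.92°  ·
  (2,4): δ = 50.94°  ✓
  (2,5): δ = 13.14°  ✓
  (2,6): δ = 28.41°  ✓
  (3,4): δ = 118.02°  ·
  (3,5): δ = 80.23°  ·
  (3,6): δ = 38.67°  ✓
  (4,5): δ = 142.21°  ·
  (4,6): δ = 100.65°  ·
  (5,6): δ = 138.44°  ·
antipodal pairs: 10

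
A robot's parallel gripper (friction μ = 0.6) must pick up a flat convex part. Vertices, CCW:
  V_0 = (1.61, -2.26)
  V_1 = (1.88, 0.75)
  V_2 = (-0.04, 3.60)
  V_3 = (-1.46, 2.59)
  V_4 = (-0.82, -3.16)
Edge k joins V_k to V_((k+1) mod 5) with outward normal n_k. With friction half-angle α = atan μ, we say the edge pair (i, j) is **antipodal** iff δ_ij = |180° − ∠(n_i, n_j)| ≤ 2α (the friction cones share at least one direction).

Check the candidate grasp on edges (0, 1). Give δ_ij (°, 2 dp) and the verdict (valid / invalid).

α = atan 0.6 = 30.96°;  2α = 61.93°
edge 0: e_0 = (+0.27, +3.01);  n_0 = (+0.9960, -0.0893)
edge 1: e_1 = (-1.92, +2.85);  n_1 = (+0.8294, +0.5587)
∠(n_0, n_1) = 39.09°
δ = |180° − 39.09°| = 140.91°
140.91° > 2α = 61.93°  →  invalid

δ = 140.91°, invalid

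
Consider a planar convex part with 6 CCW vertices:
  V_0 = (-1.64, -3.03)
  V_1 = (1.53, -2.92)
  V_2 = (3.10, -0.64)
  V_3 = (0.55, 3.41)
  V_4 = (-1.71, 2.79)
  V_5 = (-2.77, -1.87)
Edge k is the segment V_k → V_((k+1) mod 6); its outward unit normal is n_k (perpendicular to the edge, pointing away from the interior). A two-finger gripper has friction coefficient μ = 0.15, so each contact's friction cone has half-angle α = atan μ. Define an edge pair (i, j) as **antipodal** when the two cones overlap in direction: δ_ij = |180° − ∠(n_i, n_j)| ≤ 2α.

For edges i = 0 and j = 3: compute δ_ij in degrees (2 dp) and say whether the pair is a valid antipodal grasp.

α = atan 0.15 = 8.53°;  2α = 17.06°
edge 0: e_0 = (+3.17, +0.11);  n_0 = (+0.0347, -0.9994)
edge 3: e_3 = (-2.26, -0.62);  n_3 = (-0.2646, +0.9644)
∠(n_0, n_3) = 166.65°
δ = |180° − 166.65°| = 13.35°
13.35° ≤ 2α = 17.06°  →  valid

δ = 13.35°, valid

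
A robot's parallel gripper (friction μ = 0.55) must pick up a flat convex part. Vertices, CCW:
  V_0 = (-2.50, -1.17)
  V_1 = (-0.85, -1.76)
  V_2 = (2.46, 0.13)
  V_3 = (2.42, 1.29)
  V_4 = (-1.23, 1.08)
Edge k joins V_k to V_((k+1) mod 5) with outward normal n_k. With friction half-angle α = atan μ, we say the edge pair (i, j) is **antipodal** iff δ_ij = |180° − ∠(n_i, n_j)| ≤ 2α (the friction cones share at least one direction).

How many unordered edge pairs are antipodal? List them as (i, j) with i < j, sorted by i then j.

count = 4; pairs: (0,3), (1,3), (1,4), (2,4)

α = atan 0.55 = 28.81°;  2α = 57.62°
n_0 = (-0.3367, -0.9416)
n_1 = (+0.4959, -0.8684)
n_2 = (+0.9994, +0.0345)
n_3 = (-0.0574, +0.9983)
n_4 = (-0.8709, +0.4915)
  (0,1): δ = 130.60°  ·
  (0,2): δ = 68.35°  ·
  (0,3): δ = 22.97°  ✓
  (0,4): δ = 80.23°  ·
  (1,2): δ = 117.75°  ·
  (1,3): δ = 26.43°  ✓
  (1,4): δ = 30.83°  ✓
  (2,3): δ = 88.68°  ·
  (2,4): δ = 31.42°  ✓
  (3,4): δ = 122.74°  ·
antipodal pairs: 4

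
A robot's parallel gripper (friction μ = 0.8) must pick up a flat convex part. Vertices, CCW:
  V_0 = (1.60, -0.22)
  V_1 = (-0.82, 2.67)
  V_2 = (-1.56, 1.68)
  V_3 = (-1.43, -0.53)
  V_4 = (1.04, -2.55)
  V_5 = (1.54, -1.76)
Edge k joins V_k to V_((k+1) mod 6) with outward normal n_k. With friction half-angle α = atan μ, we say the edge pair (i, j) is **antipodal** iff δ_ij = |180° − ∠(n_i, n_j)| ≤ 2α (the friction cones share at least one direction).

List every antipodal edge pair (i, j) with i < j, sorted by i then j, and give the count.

count = 8; pairs: (0,1), (0,2), (0,3), (1,4), (1,5), (2,4), (2,5), (3,5)

α = atan 0.8 = 38.66°;  2α = 77.32°
n_0 = (+0.7667, +0.6420)
n_1 = (-0.8010, +0.5987)
n_2 = (-0.9983, -0.0587)
n_3 = (-0.6331, -0.7741)
n_4 = (+0.8450, -0.5348)
n_5 = (+0.9992, -0.0389)
  (0,1): δ = 76.72°  ✓
  (0,2): δ = 36.58°  ✓
  (0,3): δ = 10.78°  ✓
  (0,4): δ = 107.73°  ·
  (0,5): δ = 137.83°  ·
  (1,2): δ = 139.86°  ·
  (1,3): δ = 92.50°  ·
  (1,4): δ = 4.45°  ✓
  (1,5): δ = 34.55°  ✓
  (2,3): δ = 132.64°  ·
  (2,4): δ = 35.70°  ✓
  (2,5): δ = 5.60°  ✓
  (3,4): δ = 83.05°  ·
  (3,5): δ = 52.95°  ✓
  (4,5): δ = 149.90°  ·
antipodal pairs: 8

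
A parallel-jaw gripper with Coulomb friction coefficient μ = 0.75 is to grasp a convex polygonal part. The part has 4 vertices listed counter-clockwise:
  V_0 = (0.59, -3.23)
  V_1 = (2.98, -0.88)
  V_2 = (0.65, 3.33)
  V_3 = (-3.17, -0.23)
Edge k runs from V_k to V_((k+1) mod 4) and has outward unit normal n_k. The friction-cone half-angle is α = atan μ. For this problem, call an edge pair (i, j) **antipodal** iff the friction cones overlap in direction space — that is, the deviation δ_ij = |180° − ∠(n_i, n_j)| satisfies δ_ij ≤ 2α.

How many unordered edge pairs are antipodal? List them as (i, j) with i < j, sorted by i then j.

α = atan 0.75 = 36.87°;  2α = 73.74°
n_0 = (+0.7011, -0.7130)
n_1 = (+0.8749, +0.4842)
n_2 = (-0.6818, +0.7316)
n_3 = (-0.6237, -0.7817)
  (0,1): δ = 105.55°  ·
  (0,2): δ = 1.53°  ✓
  (0,3): δ = 96.90°  ·
  (1,2): δ = 75.98°  ·
  (1,3): δ = 22.45°  ✓
  (2,3): δ = 81.57°  ·
antipodal pairs: 2

count = 2; pairs: (0,2), (1,3)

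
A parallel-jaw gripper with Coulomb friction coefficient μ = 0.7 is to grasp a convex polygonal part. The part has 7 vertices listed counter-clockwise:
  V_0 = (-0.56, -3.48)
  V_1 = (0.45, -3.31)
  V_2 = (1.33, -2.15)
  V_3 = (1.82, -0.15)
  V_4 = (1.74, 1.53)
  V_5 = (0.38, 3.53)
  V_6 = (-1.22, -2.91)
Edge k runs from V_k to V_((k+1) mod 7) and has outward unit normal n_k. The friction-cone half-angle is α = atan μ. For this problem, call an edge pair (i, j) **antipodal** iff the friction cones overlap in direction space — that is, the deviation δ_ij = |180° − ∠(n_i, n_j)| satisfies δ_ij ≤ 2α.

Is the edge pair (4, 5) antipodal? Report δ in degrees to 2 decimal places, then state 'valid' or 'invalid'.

α = atan 0.7 = 34.99°;  2α = 69.98°
edge 4: e_4 = (-1.36, +2.00);  n_4 = (+0.8269, +0.5623)
edge 5: e_5 = (-1.60, -6.44);  n_5 = (-0.9705, +0.2411)
∠(n_4, n_5) = 131.83°
δ = |180° − 131.83°| = 48.17°
48.17° ≤ 2α = 69.98°  →  valid

δ = 48.17°, valid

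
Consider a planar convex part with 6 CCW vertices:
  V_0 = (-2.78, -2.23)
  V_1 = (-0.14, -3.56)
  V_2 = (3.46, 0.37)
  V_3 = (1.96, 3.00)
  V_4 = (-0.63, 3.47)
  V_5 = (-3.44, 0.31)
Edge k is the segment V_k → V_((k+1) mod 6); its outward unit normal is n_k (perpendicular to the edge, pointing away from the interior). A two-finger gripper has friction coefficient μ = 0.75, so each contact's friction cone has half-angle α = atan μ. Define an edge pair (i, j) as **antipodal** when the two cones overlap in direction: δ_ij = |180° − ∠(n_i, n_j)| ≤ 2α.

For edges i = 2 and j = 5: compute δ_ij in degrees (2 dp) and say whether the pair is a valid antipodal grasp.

α = atan 0.75 = 36.87°;  2α = 73.74°
edge 2: e_2 = (-1.50, +2.63);  n_2 = (+0.8686, +0.4954)
edge 5: e_5 = (+0.66, -2.54);  n_5 = (-0.9679, -0.2515)
∠(n_2, n_5) = 164.87°
δ = |180° − 164.87°| = 15.13°
15.13° ≤ 2α = 73.74°  →  valid

δ = 15.13°, valid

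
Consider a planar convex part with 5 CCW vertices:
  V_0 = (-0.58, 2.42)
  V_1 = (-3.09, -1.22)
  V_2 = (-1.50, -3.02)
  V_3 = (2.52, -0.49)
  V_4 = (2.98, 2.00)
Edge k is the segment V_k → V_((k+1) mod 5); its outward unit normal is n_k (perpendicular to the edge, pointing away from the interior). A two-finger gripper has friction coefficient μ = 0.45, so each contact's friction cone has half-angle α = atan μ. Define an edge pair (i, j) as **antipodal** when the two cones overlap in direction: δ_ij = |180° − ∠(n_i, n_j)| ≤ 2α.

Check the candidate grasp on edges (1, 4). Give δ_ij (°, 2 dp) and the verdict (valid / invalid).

α = atan 0.45 = 24.23°;  2α = 48.46°
edge 1: e_1 = (+1.59, -1.80);  n_1 = (-0.7495, -0.6620)
edge 4: e_4 = (-3.56, +0.42);  n_4 = (+0.1172, +0.9931)
∠(n_1, n_4) = 138.18°
δ = |180° − 138.18°| = 41.82°
41.82° ≤ 2α = 48.46°  →  valid

δ = 41.82°, valid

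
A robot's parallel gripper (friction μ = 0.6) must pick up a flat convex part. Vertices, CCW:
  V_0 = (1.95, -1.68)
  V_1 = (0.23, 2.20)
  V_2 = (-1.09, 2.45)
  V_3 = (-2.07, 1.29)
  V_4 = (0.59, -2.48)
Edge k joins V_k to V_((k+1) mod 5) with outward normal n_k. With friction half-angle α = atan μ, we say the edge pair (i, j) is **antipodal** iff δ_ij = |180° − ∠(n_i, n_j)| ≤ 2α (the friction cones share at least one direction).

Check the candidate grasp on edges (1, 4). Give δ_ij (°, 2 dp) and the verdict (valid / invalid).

α = atan 0.6 = 30.96°;  2α = 61.93°
edge 1: e_1 = (-1.32, +0.25);  n_1 = (+0.1861, +0.9825)
edge 4: e_4 = (+1.36, +0.80);  n_4 = (+0.5070, -0.8619)
∠(n_1, n_4) = 138.81°
δ = |180° − 138.81°| = 41.19°
41.19° ≤ 2α = 61.93°  →  valid

δ = 41.19°, valid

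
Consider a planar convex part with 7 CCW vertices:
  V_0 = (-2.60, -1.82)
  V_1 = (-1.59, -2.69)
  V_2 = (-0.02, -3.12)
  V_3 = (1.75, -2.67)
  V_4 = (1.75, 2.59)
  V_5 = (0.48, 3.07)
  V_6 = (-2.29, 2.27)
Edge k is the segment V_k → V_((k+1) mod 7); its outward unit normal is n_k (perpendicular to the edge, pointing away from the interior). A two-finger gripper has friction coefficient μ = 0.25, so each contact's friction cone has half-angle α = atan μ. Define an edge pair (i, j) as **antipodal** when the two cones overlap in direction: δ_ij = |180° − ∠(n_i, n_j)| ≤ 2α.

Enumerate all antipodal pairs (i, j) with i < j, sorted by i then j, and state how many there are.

count = 4; pairs: (0,4), (1,4), (2,5), (3,6)

α = atan 0.25 = 14.04°;  2α = 28.07°
n_0 = (-0.6526, -0.7577)
n_1 = (-0.2642, -0.9645)
n_2 = (+0.2464, -0.9692)
n_3 = (+1.0000, -0.0000)
n_4 = (+0.3535, +0.9354)
n_5 = (-0.2775, +0.9607)
n_6 = (-0.9971, +0.0756)
  (0,1): δ = 154.58°  ·
  (0,2): δ = 124.99°  ·
  (0,3): δ = 49.26°  ·
  (0,4): δ = 20.04°  ✓
  (0,5): δ = 56.85°  ·
  (0,6): δ = 126.41°  ·
  (1,2): δ = 150.42°  ·
  (1,3): δ = 74.68°  ·
  (1,4): δ = 5.39°  ✓
  (1,5): δ = 31.43°  ·
  (1,6): δ = 100.98°  ·
  (2,3): δ = 104.26°  ·
  (2,4): δ = 34.97°  ·
  (2,5): δ = 1.84°  ✓
  (2,6): δ = 71.40°  ·
  (3,4): δ = 110.70°  ·
  (3,5): δ = 73.89°  ·
  (3,6): δ = 4.33°  ✓
  (4,5): δ = 143.19°  ·
  (4,6): δ = 73.63°  ·
  (5,6): δ = 110.44°  ·
antipodal pairs: 4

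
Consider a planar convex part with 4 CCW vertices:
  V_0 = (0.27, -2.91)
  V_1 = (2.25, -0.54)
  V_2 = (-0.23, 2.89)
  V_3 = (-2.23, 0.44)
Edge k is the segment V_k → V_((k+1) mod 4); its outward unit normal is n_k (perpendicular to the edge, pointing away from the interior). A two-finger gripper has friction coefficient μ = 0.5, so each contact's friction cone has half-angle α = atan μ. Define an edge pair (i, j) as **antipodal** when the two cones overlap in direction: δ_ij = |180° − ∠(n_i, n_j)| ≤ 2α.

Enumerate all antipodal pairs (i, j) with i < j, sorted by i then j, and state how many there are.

count = 2; pairs: (0,2), (1,3)

α = atan 0.5 = 26.57°;  2α = 53.13°
n_0 = (+0.7674, -0.6411)
n_1 = (+0.8104, +0.5859)
n_2 = (-0.7747, +0.6324)
n_3 = (-0.8014, -0.5981)
  (0,1): δ = 104.26°  ·
  (0,2): δ = 0.65°  ✓
  (0,3): δ = 76.61°  ·
  (1,2): δ = 75.09°  ·
  (1,3): δ = 0.86°  ✓
  (2,3): δ = 104.04°  ·
antipodal pairs: 2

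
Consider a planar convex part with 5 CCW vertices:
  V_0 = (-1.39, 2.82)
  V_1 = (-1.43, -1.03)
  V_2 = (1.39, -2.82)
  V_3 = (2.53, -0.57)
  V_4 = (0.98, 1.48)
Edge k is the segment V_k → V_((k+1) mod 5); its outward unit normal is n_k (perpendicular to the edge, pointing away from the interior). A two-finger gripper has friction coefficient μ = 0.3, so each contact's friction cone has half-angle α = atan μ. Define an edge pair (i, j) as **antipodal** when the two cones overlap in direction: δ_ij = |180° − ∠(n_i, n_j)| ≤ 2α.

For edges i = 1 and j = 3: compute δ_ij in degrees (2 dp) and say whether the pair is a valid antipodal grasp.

α = atan 0.3 = 16.70°;  2α = 33.40°
edge 1: e_1 = (+2.82, -1.79);  n_1 = (-0.5359, -0.8443)
edge 3: e_3 = (-1.55, +2.05);  n_3 = (+0.7977, +0.6031)
∠(n_1, n_3) = 159.50°
δ = |180° − 159.50°| = 20.50°
20.50° ≤ 2α = 33.40°  →  valid

δ = 20.50°, valid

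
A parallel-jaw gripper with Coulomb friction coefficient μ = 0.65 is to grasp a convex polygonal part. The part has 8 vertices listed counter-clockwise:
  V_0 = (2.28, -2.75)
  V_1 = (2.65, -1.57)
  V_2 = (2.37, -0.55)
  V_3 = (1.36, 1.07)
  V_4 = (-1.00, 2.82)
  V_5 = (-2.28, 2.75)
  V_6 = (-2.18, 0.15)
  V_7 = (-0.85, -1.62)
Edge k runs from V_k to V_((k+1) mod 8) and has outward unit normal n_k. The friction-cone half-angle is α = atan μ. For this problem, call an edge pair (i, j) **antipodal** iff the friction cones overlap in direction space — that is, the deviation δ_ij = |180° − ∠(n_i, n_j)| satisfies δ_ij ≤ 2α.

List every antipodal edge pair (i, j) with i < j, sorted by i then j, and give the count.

count = 13; pairs: (0,5), (0,6), (1,5), (1,6), (1,7), (2,5), (2,6), (2,7), (3,5), (3,6), (3,7), (4,6), (4,7)

α = atan 0.65 = 33.02°;  2α = 66.05°
n_0 = (+0.9542, -0.2992)
n_1 = (+0.9643, +0.2647)
n_2 = (+0.8486, +0.5291)
n_3 = (+0.5956, +0.8033)
n_4 = (-0.0546, +0.9985)
n_5 = (-0.9993, -0.0384)
n_6 = (-0.7995, -0.6007)
n_7 = (-0.3396, -0.9406)
  (0,1): δ = 147.24°  ·
  (0,2): δ = 130.65°  ·
  (0,3): δ = 109.15°  ·
  (0,4): δ = 69.46°  ·
  (0,5): δ = 19.61°  ✓
  (0,6): δ = 54.33°  ✓
  (0,7): δ = 87.56°  ·
  (1,2): δ = 163.41°  ·
  (1,3): δ = 141.91°  ·
  (1,4): δ = 102.22°  ·
  (1,5): δ = 13.15°  ✓
  (1,6): δ = 21.57°  ✓
  (1,7): δ = 54.80°  ✓
  (2,3): δ = 158.50°  ·
  (2,4): δ = 118.81°  ·
  (2,5): δ = 29.74°  ✓
  (2,6): δ = 4.98°  ✓
  (2,7): δ = 38.21°  ✓
  (3,4): δ = 140.31°  ·
  (3,5): δ = 51.24°  ✓
  (3,6): δ = 16.52°  ✓
  (3,7): δ = 16.71°  ✓
  (4,5): δ = 90.93°  ·
  (4,6): δ = 56.21°  ✓
  (4,7): δ = 22.98°  ✓
  (5,6): δ = 145.28°  ·
  (5,7): δ = 112.05°  ·
  (6,7): δ = 146.77°  ·
antipodal pairs: 13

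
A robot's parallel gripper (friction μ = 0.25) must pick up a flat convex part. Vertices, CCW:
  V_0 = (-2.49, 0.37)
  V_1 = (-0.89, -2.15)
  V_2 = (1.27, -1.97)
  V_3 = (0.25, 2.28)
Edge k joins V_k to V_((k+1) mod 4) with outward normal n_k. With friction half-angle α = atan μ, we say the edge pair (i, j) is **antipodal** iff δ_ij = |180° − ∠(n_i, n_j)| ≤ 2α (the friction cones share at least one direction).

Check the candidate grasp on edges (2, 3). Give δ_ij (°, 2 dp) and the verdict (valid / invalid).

α = atan 0.25 = 14.04°;  2α = 28.07°
edge 2: e_2 = (-1.02, +4.25);  n_2 = (+0.9724, +0.2334)
edge 3: e_3 = (-2.74, -1.91);  n_3 = (-0.5719, +0.8204)
∠(n_2, n_3) = 111.38°
δ = |180° − 111.38°| = 68.62°
68.62° > 2α = 28.07°  →  invalid

δ = 68.62°, invalid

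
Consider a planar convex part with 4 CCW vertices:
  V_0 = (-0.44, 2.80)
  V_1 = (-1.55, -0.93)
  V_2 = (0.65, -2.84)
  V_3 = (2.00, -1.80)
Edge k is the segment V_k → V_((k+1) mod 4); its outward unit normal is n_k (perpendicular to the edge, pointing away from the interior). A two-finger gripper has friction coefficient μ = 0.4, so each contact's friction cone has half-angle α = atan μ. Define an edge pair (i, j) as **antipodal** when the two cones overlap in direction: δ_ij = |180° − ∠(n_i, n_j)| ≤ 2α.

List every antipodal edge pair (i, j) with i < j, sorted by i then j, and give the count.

α = atan 0.4 = 21.80°;  2α = 43.60°
n_0 = (-0.9585, +0.2852)
n_1 = (-0.6556, -0.7551)
n_2 = (+0.6103, -0.7922)
n_3 = (+0.8834, +0.4686)
  (0,1): δ = 114.39°  ·
  (0,2): δ = 35.82°  ✓
  (0,3): δ = 44.52°  ·
  (1,2): δ = 101.43°  ·
  (1,3): δ = 21.09°  ✓
  (2,3): δ = 99.67°  ·
antipodal pairs: 2

count = 2; pairs: (0,2), (1,3)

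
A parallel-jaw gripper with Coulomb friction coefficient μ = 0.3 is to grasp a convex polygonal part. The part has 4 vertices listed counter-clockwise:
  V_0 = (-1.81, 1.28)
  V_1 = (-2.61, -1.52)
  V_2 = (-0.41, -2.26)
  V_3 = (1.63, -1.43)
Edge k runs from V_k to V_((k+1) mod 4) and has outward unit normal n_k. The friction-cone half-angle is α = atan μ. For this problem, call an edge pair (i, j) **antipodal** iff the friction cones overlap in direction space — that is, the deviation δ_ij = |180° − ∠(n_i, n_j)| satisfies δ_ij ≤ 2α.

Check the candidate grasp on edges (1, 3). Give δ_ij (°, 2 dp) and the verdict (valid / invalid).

δ = 19.64°, valid

α = atan 0.3 = 16.70°;  2α = 33.40°
edge 1: e_1 = (+2.20, -0.74);  n_1 = (-0.3188, -0.9478)
edge 3: e_3 = (-3.44, +2.71);  n_3 = (+0.6188, +0.7855)
∠(n_1, n_3) = 160.36°
δ = |180° − 160.36°| = 19.64°
19.64° ≤ 2α = 33.40°  →  valid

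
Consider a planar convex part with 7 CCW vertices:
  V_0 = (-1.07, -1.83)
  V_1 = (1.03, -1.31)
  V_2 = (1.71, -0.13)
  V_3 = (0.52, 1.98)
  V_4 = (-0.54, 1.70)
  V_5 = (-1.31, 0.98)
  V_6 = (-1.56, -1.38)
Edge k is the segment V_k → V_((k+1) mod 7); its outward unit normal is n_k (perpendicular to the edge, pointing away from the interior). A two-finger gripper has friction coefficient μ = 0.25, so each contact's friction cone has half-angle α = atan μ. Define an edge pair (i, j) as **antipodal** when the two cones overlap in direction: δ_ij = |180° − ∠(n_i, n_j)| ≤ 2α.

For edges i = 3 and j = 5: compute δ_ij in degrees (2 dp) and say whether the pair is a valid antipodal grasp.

α = atan 0.25 = 14.04°;  2α = 28.07°
edge 3: e_3 = (-1.06, -0.28);  n_3 = (-0.2554, +0.9668)
edge 5: e_5 = (-0.25, -2.36);  n_5 = (-0.9944, +0.1053)
∠(n_3, n_5) = 69.16°
δ = |180° − 69.16°| = 110.84°
110.84° > 2α = 28.07°  →  invalid

δ = 110.84°, invalid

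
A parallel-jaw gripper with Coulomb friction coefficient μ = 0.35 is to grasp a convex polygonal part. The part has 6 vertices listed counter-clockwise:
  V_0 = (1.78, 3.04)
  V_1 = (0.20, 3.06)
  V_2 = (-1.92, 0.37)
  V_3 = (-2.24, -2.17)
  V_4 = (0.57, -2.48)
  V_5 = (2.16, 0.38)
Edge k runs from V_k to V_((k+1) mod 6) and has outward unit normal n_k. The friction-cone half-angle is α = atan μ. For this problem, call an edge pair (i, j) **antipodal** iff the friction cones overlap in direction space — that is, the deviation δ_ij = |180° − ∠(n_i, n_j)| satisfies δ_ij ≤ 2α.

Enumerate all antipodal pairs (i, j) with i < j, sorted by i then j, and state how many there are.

α = atan 0.35 = 19.29°;  2α = 38.58°
n_0 = (+0.0127, +0.9999)
n_1 = (-0.7854, +0.6190)
n_2 = (-0.9922, +0.1250)
n_3 = (-0.1097, -0.9940)
n_4 = (+0.8740, -0.4859)
n_5 = (+0.9899, +0.1414)
  (0,1): δ = 127.52°  ·
  (0,2): δ = 96.46°  ·
  (0,3): δ = 5.57°  ✓
  (0,4): δ = 61.65°  ·
  (0,5): δ = 98.86°  ·
  (1,2): δ = 148.94°  ·
  (1,3): δ = 58.05°  ·
  (1,4): δ = 9.17°  ✓
  (1,5): δ = 46.37°  ·
  (2,3): δ = 89.11°  ·
  (2,4): δ = 21.89°  ✓
  (2,5): δ = 15.31°  ✓
  (3,4): δ = 112.78°  ·
  (3,5): δ = 75.57°  ·
  (4,5): δ = 142.80°  ·
antipodal pairs: 4

count = 4; pairs: (0,3), (1,4), (2,4), (2,5)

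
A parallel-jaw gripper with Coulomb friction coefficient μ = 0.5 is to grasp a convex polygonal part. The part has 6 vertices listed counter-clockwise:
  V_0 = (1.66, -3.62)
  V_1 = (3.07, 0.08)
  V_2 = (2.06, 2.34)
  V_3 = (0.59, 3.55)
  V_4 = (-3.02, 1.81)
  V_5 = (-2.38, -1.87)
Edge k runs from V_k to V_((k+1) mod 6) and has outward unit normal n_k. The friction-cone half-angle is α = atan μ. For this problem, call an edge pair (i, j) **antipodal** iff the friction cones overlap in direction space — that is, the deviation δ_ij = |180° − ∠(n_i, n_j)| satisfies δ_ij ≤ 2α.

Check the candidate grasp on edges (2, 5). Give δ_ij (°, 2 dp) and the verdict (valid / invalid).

α = atan 0.5 = 26.57°;  2α = 53.13°
edge 2: e_2 = (-1.47, +1.21);  n_2 = (+0.6355, +0.7721)
edge 5: e_5 = (+4.04, -1.75);  n_5 = (-0.3975, -0.9176)
∠(n_2, n_5) = 163.96°
δ = |180° − 163.96°| = 16.04°
16.04° ≤ 2α = 53.13°  →  valid

δ = 16.04°, valid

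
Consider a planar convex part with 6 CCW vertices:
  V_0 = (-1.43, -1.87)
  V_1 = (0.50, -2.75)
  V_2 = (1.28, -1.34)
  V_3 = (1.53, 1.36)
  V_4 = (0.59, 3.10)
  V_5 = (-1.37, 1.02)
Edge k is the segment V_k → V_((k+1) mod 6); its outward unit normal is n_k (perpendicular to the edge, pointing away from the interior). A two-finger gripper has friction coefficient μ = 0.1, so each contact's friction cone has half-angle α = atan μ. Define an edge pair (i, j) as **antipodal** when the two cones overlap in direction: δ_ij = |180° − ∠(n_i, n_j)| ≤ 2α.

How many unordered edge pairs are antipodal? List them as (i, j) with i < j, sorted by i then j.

count = 1; pairs: (2,5)

α = atan 0.1 = 5.71°;  2α = 11.42°
n_0 = (-0.4149, -0.9099)
n_1 = (+0.8750, -0.4841)
n_2 = (+0.9957, -0.0922)
n_3 = (+0.8798, +0.4753)
n_4 = (-0.7278, +0.6858)
n_5 = (-0.9998, +0.0208)
  (0,1): δ = 94.44°  ·
  (0,2): δ = 70.78°  ·
  (0,3): δ = 37.11°  ·
  (0,4): δ = 71.21°  ·
  (0,5): δ = 113.32°  ·
  (1,2): δ = 156.34°  ·
  (1,3): δ = 122.67°  ·
  (1,4): δ = 14.35°  ·
  (1,5): δ = 27.76°  ·
  (2,3): δ = 146.33°  ·
  (2,4): δ = 38.01°  ·
  (2,5): δ = 4.10°  ✓
  (3,4): δ = 71.68°  ·
  (3,5): δ = 29.57°  ·
  (4,5): δ = 137.89°  ·
antipodal pairs: 1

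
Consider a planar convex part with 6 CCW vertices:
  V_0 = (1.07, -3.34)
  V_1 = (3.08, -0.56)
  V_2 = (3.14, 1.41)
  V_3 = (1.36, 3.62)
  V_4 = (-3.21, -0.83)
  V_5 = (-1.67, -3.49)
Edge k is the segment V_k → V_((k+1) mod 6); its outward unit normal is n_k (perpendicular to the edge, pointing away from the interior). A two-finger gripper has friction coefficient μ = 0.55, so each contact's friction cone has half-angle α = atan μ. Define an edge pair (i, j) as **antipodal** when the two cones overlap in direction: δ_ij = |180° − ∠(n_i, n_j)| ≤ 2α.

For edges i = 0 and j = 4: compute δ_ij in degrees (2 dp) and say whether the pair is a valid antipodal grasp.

δ = 65.94°, invalid

α = atan 0.55 = 28.81°;  2α = 57.62°
edge 0: e_0 = (+2.01, +2.78);  n_0 = (+0.8104, -0.5859)
edge 4: e_4 = (+1.54, -2.66);  n_4 = (-0.8654, -0.5010)
∠(n_0, n_4) = 114.06°
δ = |180° − 114.06°| = 65.94°
65.94° > 2α = 57.62°  →  invalid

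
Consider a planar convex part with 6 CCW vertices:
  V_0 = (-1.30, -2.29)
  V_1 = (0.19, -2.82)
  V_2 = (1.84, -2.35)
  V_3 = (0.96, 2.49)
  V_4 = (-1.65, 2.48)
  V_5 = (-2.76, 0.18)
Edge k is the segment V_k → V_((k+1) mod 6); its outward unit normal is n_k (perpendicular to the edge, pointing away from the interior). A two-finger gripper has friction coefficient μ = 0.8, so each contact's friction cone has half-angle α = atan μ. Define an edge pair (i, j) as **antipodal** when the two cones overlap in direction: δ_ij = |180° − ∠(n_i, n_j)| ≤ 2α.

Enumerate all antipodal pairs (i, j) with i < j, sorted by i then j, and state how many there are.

α = atan 0.8 = 38.66°;  2α = 77.32°
n_0 = (-0.3351, -0.9422)
n_1 = (+0.2740, -0.9617)
n_2 = (+0.9839, +0.1789)
n_3 = (-0.0038, +1.0000)
n_4 = (-0.9006, +0.4346)
n_5 = (-0.8609, -0.5088)
  (0,1): δ = 144.52°  ·
  (0,2): δ = 60.11°  ✓
  (0,3): δ = 19.80°  ✓
  (0,4): δ = 83.82°  ·
  (0,5): δ = 140.17°  ·
  (1,2): δ = 95.59°  ·
  (1,3): δ = 15.68°  ✓
  (1,4): δ = 48.34°  ✓
  (1,5): δ = 104.69°  ·
  (2,3): δ = 100.09°  ·
  (2,4): δ = 36.07°  ✓
  (2,5): δ = 20.28°  ✓
  (3,4): δ = 115.98°  ·
  (3,5): δ = 59.63°  ✓
  (4,5): δ = 123.65°  ·
antipodal pairs: 7

count = 7; pairs: (0,2), (0,3), (1,3), (1,4), (2,4), (2,5), (3,5)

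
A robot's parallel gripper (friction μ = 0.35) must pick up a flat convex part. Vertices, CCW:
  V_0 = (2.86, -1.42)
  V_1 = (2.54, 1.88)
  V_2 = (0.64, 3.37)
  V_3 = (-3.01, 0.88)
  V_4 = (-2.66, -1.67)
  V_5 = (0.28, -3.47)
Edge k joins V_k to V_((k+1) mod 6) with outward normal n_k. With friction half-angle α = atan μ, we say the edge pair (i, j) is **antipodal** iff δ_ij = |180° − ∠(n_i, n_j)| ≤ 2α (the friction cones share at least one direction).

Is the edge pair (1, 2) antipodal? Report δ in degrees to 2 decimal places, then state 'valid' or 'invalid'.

δ = 107.59°, invalid

α = atan 0.35 = 19.29°;  2α = 38.58°
edge 1: e_1 = (-1.90, +1.49);  n_1 = (+0.6171, +0.7869)
edge 2: e_2 = (-3.65, -2.49);  n_2 = (-0.5635, +0.8261)
∠(n_1, n_2) = 72.41°
δ = |180° − 72.41°| = 107.59°
107.59° > 2α = 38.58°  →  invalid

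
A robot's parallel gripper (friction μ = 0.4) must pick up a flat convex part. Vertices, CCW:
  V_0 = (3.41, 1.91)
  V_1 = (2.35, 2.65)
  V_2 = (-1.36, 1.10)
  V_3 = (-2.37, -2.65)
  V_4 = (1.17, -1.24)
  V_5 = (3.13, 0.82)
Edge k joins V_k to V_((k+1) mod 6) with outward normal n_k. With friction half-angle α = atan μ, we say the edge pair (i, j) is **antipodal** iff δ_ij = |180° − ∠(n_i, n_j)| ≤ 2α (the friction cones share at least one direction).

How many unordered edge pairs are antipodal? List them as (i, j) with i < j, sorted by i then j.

α = atan 0.4 = 21.80°;  2α = 43.60°
n_0 = (+0.5724, +0.8200)
n_1 = (-0.3855, +0.9227)
n_2 = (-0.9656, +0.2601)
n_3 = (+0.3700, -0.9290)
n_4 = (+0.7245, -0.6893)
n_5 = (+0.9686, -0.2488)
  (0,1): δ = 122.41°  ·
  (0,2): δ = 70.15°  ·
  (0,3): δ = 56.64°  ·
  (0,4): δ = 81.34°  ·
  (0,5): δ = 110.51°  ·
  (1,2): δ = 127.75°  ·
  (1,3): δ = 0.96°  ✓
  (1,4): δ = 23.75°  ✓
  (1,5): δ = 52.92°  ·
  (2,3): δ = 53.21°  ·
  (2,4): δ = 28.50°  ✓
  (2,5): δ = 0.67°  ✓
  (3,4): δ = 155.29°  ·
  (3,5): δ = 126.12°  ·
  (4,5): δ = 150.83°  ·
antipodal pairs: 4

count = 4; pairs: (1,3), (1,4), (2,4), (2,5)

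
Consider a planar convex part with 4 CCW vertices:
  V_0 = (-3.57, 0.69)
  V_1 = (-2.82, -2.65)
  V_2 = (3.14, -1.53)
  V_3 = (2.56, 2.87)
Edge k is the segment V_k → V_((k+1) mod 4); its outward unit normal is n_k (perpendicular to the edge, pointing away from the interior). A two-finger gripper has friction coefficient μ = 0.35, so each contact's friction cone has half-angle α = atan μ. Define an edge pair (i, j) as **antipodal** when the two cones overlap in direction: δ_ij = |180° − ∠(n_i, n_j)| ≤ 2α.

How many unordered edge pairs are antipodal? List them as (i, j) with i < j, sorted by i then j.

α = atan 0.35 = 19.29°;  2α = 38.58°
n_0 = (-0.9757, -0.2191)
n_1 = (+0.1847, -0.9828)
n_2 = (+0.9914, +0.1307)
n_3 = (-0.3351, +0.9422)
  (0,1): δ = 92.01°  ·
  (0,2): δ = 5.15°  ✓
  (0,3): δ = 96.92°  ·
  (1,2): δ = 93.13°  ·
  (1,3): δ = 8.93°  ✓
  (2,3): δ = 77.93°  ·
antipodal pairs: 2

count = 2; pairs: (0,2), (1,3)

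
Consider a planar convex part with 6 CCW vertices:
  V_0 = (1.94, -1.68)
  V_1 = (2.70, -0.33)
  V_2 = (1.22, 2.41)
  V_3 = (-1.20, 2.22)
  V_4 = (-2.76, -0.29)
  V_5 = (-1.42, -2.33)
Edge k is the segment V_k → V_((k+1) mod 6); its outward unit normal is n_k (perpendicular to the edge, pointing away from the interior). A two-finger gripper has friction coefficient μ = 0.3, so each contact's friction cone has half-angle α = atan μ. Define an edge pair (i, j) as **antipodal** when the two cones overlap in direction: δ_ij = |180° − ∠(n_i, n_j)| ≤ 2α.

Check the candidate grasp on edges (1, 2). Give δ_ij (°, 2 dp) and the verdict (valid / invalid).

δ = 113.89°, invalid

α = atan 0.3 = 16.70°;  2α = 33.40°
edge 1: e_1 = (-1.48, +2.74);  n_1 = (+0.8799, +0.4752)
edge 2: e_2 = (-2.42, -0.19);  n_2 = (-0.0783, +0.9969)
∠(n_1, n_2) = 66.11°
δ = |180° − 66.11°| = 113.89°
113.89° > 2α = 33.40°  →  invalid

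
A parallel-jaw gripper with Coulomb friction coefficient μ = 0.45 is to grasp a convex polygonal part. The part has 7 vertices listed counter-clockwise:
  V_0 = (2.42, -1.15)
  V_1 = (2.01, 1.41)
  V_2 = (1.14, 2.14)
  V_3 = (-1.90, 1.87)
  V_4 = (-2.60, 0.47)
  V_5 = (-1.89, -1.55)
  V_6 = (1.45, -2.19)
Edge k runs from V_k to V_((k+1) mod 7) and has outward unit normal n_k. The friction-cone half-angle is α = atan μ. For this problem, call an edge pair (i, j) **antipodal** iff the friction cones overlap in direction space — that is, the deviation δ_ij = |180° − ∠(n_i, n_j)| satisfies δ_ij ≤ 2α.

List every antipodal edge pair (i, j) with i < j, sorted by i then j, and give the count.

α = atan 0.45 = 24.23°;  2α = 48.46°
n_0 = (+0.9874, +0.1581)
n_1 = (+0.6428, +0.7661)
n_2 = (-0.0885, +0.9961)
n_3 = (-0.8944, +0.4472)
n_4 = (-0.9434, -0.3316)
n_5 = (-0.1882, -0.9821)
n_6 = (+0.7313, -0.6821)
  (0,1): δ = 139.10°  ·
  (0,2): δ = 94.02°  ·
  (0,3): δ = 35.66°  ✓
  (0,4): δ = 10.27°  ✓
  (0,5): δ = 70.05°  ·
  (0,6): δ = 127.90°  ·
  (1,2): δ = 134.93°  ·
  (1,3): δ = 76.57°  ·
  (1,4): δ = 30.63°  ✓
  (1,5): δ = 29.15°  ✓
  (1,6): δ = 86.99°  ·
  (2,3): δ = 121.64°  ·
  (2,4): δ = 75.71°  ·
  (2,5): δ = 15.92°  ✓
  (2,6): δ = 41.92°  ✓
  (3,4): δ = 134.07°  ·
  (3,5): δ = 74.28°  ·
  (3,6): δ = 16.44°  ✓
  (4,5): δ = 120.21°  ·
  (4,6): δ = 62.37°  ·
  (5,6): δ = 122.16°  ·
antipodal pairs: 7

count = 7; pairs: (0,3), (0,4), (1,4), (1,5), (2,5), (2,6), (3,6)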